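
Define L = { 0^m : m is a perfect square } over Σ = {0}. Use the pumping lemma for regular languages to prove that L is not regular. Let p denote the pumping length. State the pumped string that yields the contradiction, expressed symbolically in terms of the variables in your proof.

Assume L is regular. Let p be the pumping length given by the pumping lemma.
Take w = 0^{p²} ∈ L with |w| = p² ≥ p.
By the pumping lemma, w = xyz with |xy| ≤ p and y is nonempty.
Then y = 0^k for some k with 1 ≤ k ≤ p.
Pump with i = 2: xy^2z = 0^{p²+k}. Since 1 ≤ k ≤ p, p² < p²+k ≤ p²+p < (p+1)², so p²+k lies strictly between consecutive squares and is not a perfect square. So xy^2z ∉ L.
This is a contradiction; hence L is not regular.

0^{p²+k}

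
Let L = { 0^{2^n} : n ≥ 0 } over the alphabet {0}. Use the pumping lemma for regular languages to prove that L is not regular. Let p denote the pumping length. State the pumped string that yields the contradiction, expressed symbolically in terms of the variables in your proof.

Toward a contradiction, assume L is regular with pumping length p.
Take w = 0^{2^p} ∈ L with |w| = 2^p ≥ p.
By the pumping lemma, w = xyz with |xy| ≤ p and y is nonempty.
Then y = 0^k for some k with 1 ≤ k ≤ p.
Pump with i = 2: xy^2z = 0^{2^p+k}. Since 1 ≤ k ≤ p < 2^p, we have 2^p < 2^p+k < 2^{p+1}, so 2^p+k is not a power of 2. So xy^2z ∉ L.
This is a contradiction; hence L is not regular.

0^{2^p+k}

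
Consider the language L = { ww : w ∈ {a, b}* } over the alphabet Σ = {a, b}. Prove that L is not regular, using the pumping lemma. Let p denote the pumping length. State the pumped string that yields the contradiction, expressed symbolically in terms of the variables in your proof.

Suppose for contradiction that L is regular, and let p be the pumping length.
Take w = a^p b^p a^p b^p = uu where u = a^pb^p; then w ∈ L and |w| = 4p ≥ p.
The pumping lemma gives a decomposition w = xyz where |xy| ≤ p and y is nonempty.
The first p characters of w are a's, so xy (and hence y) consists only of a's. Write y = a^k, 1 ≤ k ≤ p.
Pump with i = 2: xy^2z = a^{p+k} b^p a^p b^p, of length 4p+k. Suppose this equals vv. The string starts with a and ends with b, so v does too; thus the boundary between the two copies of v is a b→a transition. There is exactly one such transition, at position 2p+k, so |v| = 2p+k and |vv| = 4p+2k ≠ 4p+k since k ≥ 1. So xy^2z ∉ L.
Contradiction. Therefore L is not regular.

a^{p+k} b^p a^p b^p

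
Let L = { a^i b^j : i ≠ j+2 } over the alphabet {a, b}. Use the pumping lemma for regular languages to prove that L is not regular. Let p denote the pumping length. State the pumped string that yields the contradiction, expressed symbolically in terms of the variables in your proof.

Assume L is regular; let p be its pumping constant.
Choose w = a^p b^{p+p!-2}. Since p ≠ (p+p!-2)+2 = p+p!, w ∈ L; and |w| ≥ p.
Write w = xyz as guaranteed by the lemma, with |xy| ≤ p and y is nonempty.
Since the first p symbols of w are all a's and |xy| ≤ p, y lies entirely in the leading a-block: y = a^k for some k with 1 ≤ k ≤ p.
Since 1 ≤ k ≤ p, k divides p!; set t = 1 + p!/k. Then xy^t z has p + (p!/k)·k = p + p! copies of a. Now the a-count is p+p! and (b-count)+2 = (p+p!-2)+2 = p+p!, so i ≠ j+2 fails. So xy^t z = a^{p+p!} b^{p+p!-2} ∉ L.
This contradicts the pumping lemma, so L is not regular.

a^{p+p!} b^{p+p!-2}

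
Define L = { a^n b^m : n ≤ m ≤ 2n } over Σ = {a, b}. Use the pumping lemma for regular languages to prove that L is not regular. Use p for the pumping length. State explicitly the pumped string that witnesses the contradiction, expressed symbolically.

Toward a contradiction, assume L is regular with pumping length p.
Take w = a^p b^p ∈ L (since p ≤ p ≤ 2p), with |w| = 2p ≥ p.
Write w = xyz as guaranteed by the lemma, with |xy| ≤ p and |y| ≥ 1.
Because |xy| ≤ p and w begins with p copies of a, we have y = a^k with 1 ≤ k ≤ p.
Pump with i = 2: xy^2z = a^{p+k} b^p. Now n = p+k > p = m, so the condition n ≤ m fails. Thus xy^2z ∉ L.
Contradiction. Therefore L is not regular.

a^{p+k} b^p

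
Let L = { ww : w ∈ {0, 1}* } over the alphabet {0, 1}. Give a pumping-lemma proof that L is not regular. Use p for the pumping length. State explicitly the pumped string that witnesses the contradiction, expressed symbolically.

0^{p+k} 1^p 0^p 1^p

Suppose for contradiction that L is regular, and let p be the pumping length.
Take w = 0^p 1^p 0^p 1^p = uu where u = 0^p1^p; then w ∈ L and |w| = 4p ≥ p.
Write w = xyz as guaranteed by the lemma, with |xy| ≤ p and |y| ≥ 1.
The first p characters of w are 0's, so xy (and hence y) consists only of 0's. Write y = 0^k, 1 ≤ k ≤ p.
Pump with i = 2: xy^2z = 0^{p+k} 1^p 0^p 1^p, of length 4p+k. Suppose this equals vv. The string starts with 0 and ends with 1, so v does too; thus the boundary between the two copies of v is a 1→0 transition. There is exactly one such transition, at position 2p+k, so |v| = 2p+k and |vv| = 4p+2k ≠ 4p+k since k ≥ 1. So xy^2z ∉ L.
Contradiction. Therefore L is not regular.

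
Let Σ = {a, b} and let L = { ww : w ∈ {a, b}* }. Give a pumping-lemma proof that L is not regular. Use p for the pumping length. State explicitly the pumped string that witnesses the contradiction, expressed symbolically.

a^{p+k} b^p a^p b^p

Suppose for contradiction that L is regular, and let p be the pumping length.
Take w = a^p b^p a^p b^p = uu where u = a^pb^p; then w ∈ L and |w| = 4p ≥ p.
Write w = xyz as guaranteed by the lemma, with |xy| ≤ p and |y| ≥ 1.
Since the first p symbols of w are all a's and |xy| ≤ p, y lies entirely in the leading a-block: y = a^k for some k with 1 ≤ k ≤ p.
Pump with i = 2: xy^2z = a^{p+k} b^p a^p b^p, of length 4p+k. Suppose this equals vv. The string starts with a and ends with b, so v does too; thus the boundary between the two copies of v is a b→a transition. There is exactly one such transition, at position 2p+k, so |v| = 2p+k and |vv| = 4p+2k ≠ 4p+k since k ≥ 1. So xy^2z ∉ L.
This contradicts the pumping lemma, so L is not regular.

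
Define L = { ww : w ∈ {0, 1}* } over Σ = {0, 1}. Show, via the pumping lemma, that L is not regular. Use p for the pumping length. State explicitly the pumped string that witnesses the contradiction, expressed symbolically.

Toward a contradiction, assume L is regular with pumping length p.
Take w = 0^p 1^p 0^p 1^p = uu where u = 0^p1^p; then w ∈ L and |w| = 4p ≥ p.
The pumping lemma gives a decomposition w = xyz where |xy| ≤ p and |y| > 0.
The first p characters of w are 0's, so xy (and hence y) consists only of 0's. Write y = 0^k, 1 ≤ k ≤ p.
Pump with i = 2: xy^2z = 0^{p+k} 1^p 0^p 1^p, of length 4p+k. Suppose this equals vv. The string starts with 0 and ends with 1, so v does too; thus the boundary between the two copies of v is a 1→0 transition. There is exactly one such transition, at position 2p+k, so |v| = 2p+k and |vv| = 4p+2k ≠ 4p+k since k ≥ 1. So xy^2z ∉ L.
This is a contradiction; hence L is not regular.

0^{p+k} 1^p 0^p 1^p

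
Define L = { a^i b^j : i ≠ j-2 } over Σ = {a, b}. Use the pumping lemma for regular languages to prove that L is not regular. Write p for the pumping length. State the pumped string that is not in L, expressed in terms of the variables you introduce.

a^{p+p!} b^{p+p!+2}

Assume L is regular; let p be its pumping constant.
Choose w = a^p b^{p+p!+2}. Since p ≠ (p+p!+2)-2 = p+p!, w ∈ L; and |w| ≥ p.
Write w = xyz as guaranteed by the lemma, with |xy| ≤ p and |y| > 0.
Since the first p symbols of w are all a's and |xy| ≤ p, y lies entirely in the leading a-block: y = a^k for some k with 1 ≤ k ≤ p.
Since 1 ≤ k ≤ p, k divides p!; set t = 1 + p!/k. Then xy^t z has p + (p!/k)·k = p + p! copies of a. Now the a-count is p+p! and (b-count)-2 = (p+p!+2)-2 = p+p!, so i ≠ j-2 fails. So xy^t z = a^{p+p!} b^{p+p!+2} ∉ L.
This is a contradiction; hence L is not regular.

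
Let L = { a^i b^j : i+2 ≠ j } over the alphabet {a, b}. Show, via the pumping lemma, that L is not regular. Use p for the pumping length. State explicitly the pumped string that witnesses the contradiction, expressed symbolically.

a^{p+p!} b^{p+p!+2}

Toward a contradiction, assume L is regular with pumping length p.
Choose w = a^p b^{p+p!+2}. Since p ≠ (p+p!+2)-2 = p+p!, w ∈ L; and |w| ≥ p.
The pumping lemma gives a decomposition w = xyz where |xy| ≤ p and y is nonempty.
The first p characters of w are a's, so xy (and hence y) consists only of a's. Write y = a^k, 1 ≤ k ≤ p.
Since 1 ≤ k ≤ p, k divides p!; set t = 1 + p!/k. Then xy^t z has p + (p!/k)·k = p + p! copies of a. Now the a-count is p+p! and (b-count)-2 = (p+p!+2)-2 = p+p!, so i+2 ≠ j fails. So xy^t z = a^{p+p!} b^{p+p!+2} ∉ L.
Contradiction. Therefore L is not regular.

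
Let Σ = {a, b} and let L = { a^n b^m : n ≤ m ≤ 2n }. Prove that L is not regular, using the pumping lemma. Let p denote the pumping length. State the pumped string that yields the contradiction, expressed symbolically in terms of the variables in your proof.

Suppose for contradiction that L is regular, and let p be the pumping length.
Take w = a^p b^p ∈ L (since p ≤ p ≤ 2p), with |w| = 2p ≥ p.
The pumping lemma gives a decomposition w = xyz where |xy| ≤ p and y is nonempty.
The first p characters of w are a's, so xy (and hence y) consists only of a's. Write y = a^k, 1 ≤ k ≤ p.
Pump with i = 2: xy^2z = a^{p+k} b^p. Now n = p+k > p = m, so the condition n ≤ m fails. Thus xy^2z ∉ L.
Contradiction. Therefore L is not regular.

a^{p+k} b^p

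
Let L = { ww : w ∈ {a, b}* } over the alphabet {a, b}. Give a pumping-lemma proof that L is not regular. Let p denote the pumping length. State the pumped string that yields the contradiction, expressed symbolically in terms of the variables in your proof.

Toward a contradiction, assume L is regular with pumping length p.
Take w = a^p b^p a^p b^p = uu where u = a^pb^p; then w ∈ L and |w| = 4p ≥ p.
The pumping lemma gives a decomposition w = xyz where |xy| ≤ p and |y| ≥ 1.
The first p characters of w are a's, so xy (and hence y) consists only of a's. Write y = a^k, 1 ≤ k ≤ p.
Pump with i = 2: xy^2z = a^{p+k} b^p a^p b^p, of length 4p+k. Suppose this equals vv. The string starts with a and ends with b, so v does too; thus the boundary between the two copies of v is a b→a transition. There is exactly one such transition, at position 2p+k, so |v| = 2p+k and |vv| = 4p+2k ≠ 4p+k since k ≥ 1. So xy^2z ∉ L.
This is a contradiction; hence L is not regular.

a^{p+k} b^p a^p b^p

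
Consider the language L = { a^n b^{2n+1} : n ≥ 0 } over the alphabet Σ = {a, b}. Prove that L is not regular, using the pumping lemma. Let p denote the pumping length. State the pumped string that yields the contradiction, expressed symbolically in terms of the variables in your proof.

Assume L is regular; let p be its pumping constant.
Let w = a^p b^{2p+1} ∈ L; note |w| = 3p+1 ≥ p.
The pumping lemma gives a decomposition w = xyz where |xy| ≤ p and |y| > 0.
Since the first p symbols of w are all a's and |xy| ≤ p, y lies entirely in the leading a-block: y = a^k for some k with 1 ≤ k ≤ p.
Pump with i = 2: xy^2z = a^{p+k} b^{2p+1}. For this to lie in L we would need 2p+1 = 2(p+k)+1, which forces k = 0. But k ≥ 1, so xy^2z ∉ L.
Contradiction. Therefore L is not regular.

a^{p+k} b^{2p+1}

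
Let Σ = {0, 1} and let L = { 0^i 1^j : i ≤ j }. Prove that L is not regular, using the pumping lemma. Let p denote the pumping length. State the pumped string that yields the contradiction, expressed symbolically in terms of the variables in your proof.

Suppose for contradiction that L is regular, and let p be the pumping length.
Choose w = 0^p 1^p ∈ L, with |w| = 2p ≥ p.
Write w = xyz as guaranteed by the lemma, with |xy| ≤ p and |y| > 0.
Since the first p symbols of w are all 0's and |xy| ≤ p, y lies entirely in the leading 0-block: y = 0^k for some k with 1 ≤ k ≤ p.
Consider xy^2z = 0^{p+k} 1^p. Since k ≥ 1, the 0-count p+k exceeds the 1-count p, so i ≤ j fails; thus xy^2z ∉ L.
This is a contradiction; hence L is not regular.

0^{p+k} 1^p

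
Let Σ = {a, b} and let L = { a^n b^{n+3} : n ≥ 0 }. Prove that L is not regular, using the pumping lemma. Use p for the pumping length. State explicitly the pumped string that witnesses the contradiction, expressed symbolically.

Toward a contradiction, assume L is regular with pumping length p.
Let w = a^p b^{p+3} ∈ L; note |w| = 2p+3 ≥ p.
The pumping lemma gives a decomposition w = xyz where |xy| ≤ p and |y| ≥ 1.
Since the first p symbols of w are all a's and |xy| ≤ p, y lies entirely in the leading a-block: y = a^k for some k with 1 ≤ k ≤ p.
Pump with i = 2: xy^2z = a^{p+k} b^{p+3}. For this to lie in L we would need p+3 = (p+k)+3, which forces k = 0. But k ≥ 1, so xy^2z ∉ L.
Contradiction. Therefore L is not regular.

a^{p+k} b^{p+3}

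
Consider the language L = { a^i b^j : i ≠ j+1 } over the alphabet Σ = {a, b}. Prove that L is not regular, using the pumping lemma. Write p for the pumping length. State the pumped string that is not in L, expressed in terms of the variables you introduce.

Suppose for contradiction that L is regular, and let p be the pumping length.
Choose w = a^p b^{p+p!-1}. Since p ≠ (p+p!-1)+1 = p+p!, w ∈ L; and |w| ≥ p.
By the pumping lemma, w = xyz with |xy| ≤ p and y is nonempty.
Since the first p symbols of w are all a's and |xy| ≤ p, y lies entirely in the leading a-block: y = a^k for some k with 1 ≤ k ≤ p.
Since 1 ≤ k ≤ p, k divides p!; set t = 1 + p!/k. Then xy^t z has p + (p!/k)·k = p + p! copies of a. Now the a-count is p+p! and (b-count)+1 = (p+p!-1)+1 = p+p!, so i ≠ j+1 fails. So xy^t z = a^{p+p!} b^{p+p!-1} ∉ L.
This contradicts the pumping lemma, so L is not regular.

a^{p+p!} b^{p+p!-1}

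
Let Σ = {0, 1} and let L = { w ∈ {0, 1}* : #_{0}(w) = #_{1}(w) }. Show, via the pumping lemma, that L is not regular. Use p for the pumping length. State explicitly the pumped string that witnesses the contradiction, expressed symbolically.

Toward a contradiction, assume L is regular with pumping length p.
Choose w = 0^p 1^p ∈ L with |w| = 2p ≥ p.
The pumping lemma gives a decomposition w = xyz where |xy| ≤ p and |y| ≥ 1.
The first p characters of w are 0's, so xy (and hence y) consists only of 0's. Write y = 0^k, 1 ≤ k ≤ p.
Pump with i = 2: xy^2z = 0^{p+k} 1^p has p+k occurrences of 0 but only p of 1. Since k ≥ 1 the counts differ, so xy^2z ∉ L.
This is a contradiction; hence L is not regular.

0^{p+k} 1^p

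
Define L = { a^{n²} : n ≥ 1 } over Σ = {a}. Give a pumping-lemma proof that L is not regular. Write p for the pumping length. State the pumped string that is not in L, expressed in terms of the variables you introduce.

Assume L is regular; let p be its pumping constant.
Take w = a^{p²} ∈ L with |w| = p² ≥ p.
Write w = xyz as guaranteed by the lemma, with |xy| ≤ p and |y| > 0.
Then y = a^k for some k with 1 ≤ k ≤ p.
Pump with i = 2: xy^2z = a^{p²+k}. Since 1 ≤ k ≤ p, p² < p²+k ≤ p²+p < (p+1)², so p²+k lies strictly between consecutive squares and is not a perfect square. So xy^2z ∉ L.
This is a contradiction; hence L is not regular.

a^{p²+k}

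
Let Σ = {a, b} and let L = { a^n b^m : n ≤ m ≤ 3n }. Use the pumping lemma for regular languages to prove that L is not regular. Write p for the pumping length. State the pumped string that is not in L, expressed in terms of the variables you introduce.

Assume L is regular; let p be its pumping constant.
Take w = a^p b^p ∈ L (since p ≤ p ≤ 3p), with |w| = 2p ≥ p.
By the pumping lemma, w = xyz with |xy| ≤ p and |y| ≥ 1.
The first p characters of w are a's, so xy (and hence y) consists only of a's. Write y = a^k, 1 ≤ k ≤ p.
Pump with i = 2: xy^2z = a^{p+k} b^p. Now n = p+k > p = m, so the condition n ≤ m fails. Thus xy^2z ∉ L.
This is a contradiction; hence L is not regular.

a^{p+k} b^p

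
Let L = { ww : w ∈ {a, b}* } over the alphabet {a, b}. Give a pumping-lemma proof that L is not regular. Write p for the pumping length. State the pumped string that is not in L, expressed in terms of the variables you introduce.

Toward a contradiction, assume L is regular with pumping length p.
Take w = a^p b^p a^p b^p = uu where u = a^pb^p; then w ∈ L and |w| = 4p ≥ p.
Write w = xyz as guaranteed by the lemma, with |xy| ≤ p and |y| > 0.
The first p characters of w are a's, so xy (and hence y) consists only of a's. Write y = a^k, 1 ≤ k ≤ p.
Pump with i = 2: xy^2z = a^{p+k} b^p a^p b^p, of length 4p+k. Suppose this equals vv. The string starts with a and ends with b, so v does too; thus the boundary between the two copies of v is a b→a transition. There is exactly one such transition, at position 2p+k, so |v| = 2p+k and |vv| = 4p+2k ≠ 4p+k since k ≥ 1. So xy^2z ∉ L.
This is a contradiction; hence L is not regular.

a^{p+k} b^p a^p b^p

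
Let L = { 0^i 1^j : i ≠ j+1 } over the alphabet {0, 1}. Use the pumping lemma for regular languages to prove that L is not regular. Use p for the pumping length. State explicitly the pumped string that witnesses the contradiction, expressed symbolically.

Assume L is regular. Let p be the pumping length given by the pumping lemma.
Choose w = 0^p 1^{p+p!-1}. Since p ≠ (p+p!-1)+1 = p+p!, w ∈ L; and |w| ≥ p.
The pumping lemma gives a decomposition w = xyz where |xy| ≤ p and y is nonempty.
The first p characters of w are 0's, so xy (and hence y) consists only of 0's. Write y = 0^k, 1 ≤ k ≤ p.
Since 1 ≤ k ≤ p, k divides p!; set t = 1 + p!/k. Then xy^t z has p + (p!/k)·k = p + p! copies of 0. Now the 0-count is p+p! and (1-count)+1 = (p+p!-1)+1 = p+p!, so i ≠ j+1 fails. So xy^t z = 0^{p+p!} 1^{p+p!-1} ∉ L.
Contradiction. Therefore L is not regular.

0^{p+p!} 1^{p+p!-1}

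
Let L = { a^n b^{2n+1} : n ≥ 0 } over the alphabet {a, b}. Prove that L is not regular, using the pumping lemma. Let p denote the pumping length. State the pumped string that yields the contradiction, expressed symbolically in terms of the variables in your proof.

Assume L is regular. Let p be the pumping length given by the pumping lemma.
Let w = a^p b^{2p+1} ∈ L; note |w| = 3p+1 ≥ p.
The pumping lemma gives a decomposition w = xyz where |xy| ≤ p and |y| > 0.
The first p characters of w are a's, so xy (and hence y) consists only of a's. Write y = a^k, 1 ≤ k ≤ p.
Pump with i = 2: xy^2z = a^{p+k} b^{2p+1}. For this to lie in L we would need 2p+1 = 2(p+k)+1, which forces k = 0. But k ≥ 1, so xy^2z ∉ L.
Contradiction. Therefore L is not regular.

a^{p+k} b^{2p+1}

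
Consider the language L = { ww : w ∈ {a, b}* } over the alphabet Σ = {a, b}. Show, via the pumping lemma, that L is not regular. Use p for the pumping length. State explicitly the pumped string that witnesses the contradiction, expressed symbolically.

a^{p+k} b^p a^p b^p

Assume L is regular. Let p be the pumping length given by the pumping lemma.
Take w = a^p b^p a^p b^p = uu where u = a^pb^p; then w ∈ L and |w| = 4p ≥ p.
Write w = xyz as guaranteed by the lemma, with |xy| ≤ p and |y| > 0.
Because |xy| ≤ p and w begins with p copies of a, we have y = a^k with 1 ≤ k ≤ p.
Pump with i = 2: xy^2z = a^{p+k} b^p a^p b^p, of length 4p+k. Suppose this equals vv. The string starts with a and ends with b, so v does too; thus the boundary between the two copies of v is a b→a transition. There is exactly one such transition, at position 2p+k, so |v| = 2p+k and |vv| = 4p+2k ≠ 4p+k since k ≥ 1. So xy^2z ∉ L.
This is a contradiction; hence L is not regular.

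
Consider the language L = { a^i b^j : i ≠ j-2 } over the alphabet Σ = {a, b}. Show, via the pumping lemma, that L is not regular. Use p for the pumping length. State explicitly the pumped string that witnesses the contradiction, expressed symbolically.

a^{p+p!} b^{p+p!+2}

Suppose for contradiction that L is regular, and let p be the pumping length.
Choose w = a^p b^{p+p!+2}. Since p ≠ (p+p!+2)-2 = p+p!, w ∈ L; and |w| ≥ p.
Write w = xyz as guaranteed by the lemma, with |xy| ≤ p and y is nonempty.
The first p characters of w are a's, so xy (and hence y) consists only of a's. Write y = a^k, 1 ≤ k ≤ p.
Since 1 ≤ k ≤ p, k divides p!; set t = 1 + p!/k. Then xy^t z has p + (p!/k)·k = p + p! copies of a. Now the a-count is p+p! and (b-count)-2 = (p+p!+2)-2 = p+p!, so i ≠ j-2 fails. So xy^t z = a^{p+p!} b^{p+p!+2} ∉ L.
This is a contradiction; hence L is not regular.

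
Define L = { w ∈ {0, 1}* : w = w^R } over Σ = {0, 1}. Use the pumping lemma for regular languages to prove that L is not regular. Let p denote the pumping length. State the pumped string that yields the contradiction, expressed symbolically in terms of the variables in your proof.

Suppose for contradiction that L is regular, and let p be the pumping length.
Take w = 0^p 1 0^p, a palindrome of length 2p+1 ≥ p.
Write w = xyz as guaranteed by the lemma, with |xy| ≤ p and |y| > 0.
Since the first p symbols of w are all 0's and |xy| ≤ p, y lies entirely in the leading 0-block: y = 0^k for some k with 1 ≤ k ≤ p.
Pump with i = 2: xy^2z = 0^{p+k} 1 0^p. Its reverse is 0^p 1 0^{p+k}, which differs from xy^2z since k ≥ 1. So xy^2z is not a palindrome and xy^2z ∉ L.
This is a contradiction; hence L is not regular.

0^{p+k} 1 0^p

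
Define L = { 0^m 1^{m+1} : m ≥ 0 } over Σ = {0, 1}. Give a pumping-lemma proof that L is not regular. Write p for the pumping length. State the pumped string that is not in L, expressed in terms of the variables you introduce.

Suppose for contradiction that L is regular, and let p be the pumping length.
Choose w = 0^p 1^{p+1}, which is in L with |w| = 2p+1 ≥ p.
Write w = xyz as guaranteed by the lemma, with |xy| ≤ p and y is nonempty.
The first p characters of w are 0's, so xy (and hence y) consists only of 0's. Write y = 0^k, 1 ≤ k ≤ p.
Pump with i = 2: xy^2z = 0^{p+k} 1^{p+1}. For this to lie in L we would need p+1 = (p+k)+1, which forces k = 0. But k ≥ 1, so xy^2z ∉ L.
Contradiction. Therefore L is not regular.

0^{p+k} 1^{p+1}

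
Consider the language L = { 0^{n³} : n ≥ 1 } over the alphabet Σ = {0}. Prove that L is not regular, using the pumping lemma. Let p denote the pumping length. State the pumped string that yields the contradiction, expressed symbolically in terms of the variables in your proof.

Suppose for contradiction that L is regular, and let p be the pumping length.
Take w = 0^{p³} ∈ L with |w| = p³ ≥ p.
Write w = xyz as guaranteed by the lemma, with |xy| ≤ p and |y| ≥ 1.
Then y = 0^k for some k with 1 ≤ k ≤ p.
Pump with i = 2: xy^2z = 0^{p³+k}. Since 1 ≤ k ≤ p, p³ < p³+k ≤ p³+p < p³+3p²+3p+1 = (p+1)³, so p³+k is not a perfect cube. So xy^2z ∉ L.
This is a contradiction; hence L is not regular.

0^{p³+k}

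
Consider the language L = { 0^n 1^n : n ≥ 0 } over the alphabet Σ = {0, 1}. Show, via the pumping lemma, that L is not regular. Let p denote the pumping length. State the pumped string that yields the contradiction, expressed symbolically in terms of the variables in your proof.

0^{p+k} 1^p

Toward a contradiction, assume L is regular with pumping length p.
Take w = 0^p 1^p. Then w ∈ L and |w| = 2p ≥ p.
By the pumping lemma, w = xyz with |xy| ≤ p and y is nonempty.
Since the first p symbols of w are all 0's and |xy| ≤ p, y lies entirely in the leading 0-block: y = 0^k for some k with 1 ≤ k ≤ p.
Pump with i = 2: xy^2z = 0^{p+k} 1^p. For this to lie in L we would need p = p+k, which forces k = 0. But k ≥ 1, so xy^2z ∉ L.
This contradicts the pumping lemma, so L is not regular.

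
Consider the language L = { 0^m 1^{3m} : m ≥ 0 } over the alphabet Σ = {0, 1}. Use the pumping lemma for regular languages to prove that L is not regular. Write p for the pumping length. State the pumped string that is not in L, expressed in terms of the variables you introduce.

0^{p+k} 1^{3p}

Suppose for contradiction that L is regular, and let p be the pumping length.
Take w = 0^p 1^{3p}. Then w ∈ L and |w| = 4p ≥ p.
Write w = xyz as guaranteed by the lemma, with |xy| ≤ p and |y| ≥ 1.
Because |xy| ≤ p and w begins with p copies of 0, we have y = 0^k with 1 ≤ k ≤ p.
Pump with i = 2: xy^2z = 0^{p+k} 1^{3p}. For this to lie in L we would need 3p = 3(p+k), which forces k = 0. But k ≥ 1, so xy^2z ∉ L.
This is a contradiction; hence L is not regular.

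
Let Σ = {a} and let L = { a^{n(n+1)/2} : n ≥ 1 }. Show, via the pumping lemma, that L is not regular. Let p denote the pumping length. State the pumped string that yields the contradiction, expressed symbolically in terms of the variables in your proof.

Assume L is regular. Let p be the pumping length given by the pumping lemma.
Take w = a^{p(p+1)/2} ∈ L with |w| = p(p+1)/2 ≥ p.
The pumping lemma gives a decomposition w = xyz where |xy| ≤ p and |y| > 0.
Then y = a^k for some k with 1 ≤ k ≤ p.
Pump with i = 2: xy^2z = a^{p(p+1)/2+k}. Since 1 ≤ k ≤ p, p(p+1)/2 < p(p+1)/2+k ≤ p(p+1)/2+p < (p+1)(p+2)/2, so p(p+1)/2+k is strictly between consecutive triangular numbers. So xy^2z ∉ L.
Contradiction. Therefore L is not regular.

a^{p(p+1)/2+k}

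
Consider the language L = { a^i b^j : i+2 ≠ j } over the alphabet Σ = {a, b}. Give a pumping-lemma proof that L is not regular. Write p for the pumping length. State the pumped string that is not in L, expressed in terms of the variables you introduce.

Assume L is regular. Let p be the pumping length given by the pumping lemma.
Choose w = a^p b^{p+p!+2}. Since p ≠ (p+p!+2)-2 = p+p!, w ∈ L; and |w| ≥ p.
Write w = xyz as guaranteed by the lemma, with |xy| ≤ p and y is nonempty.
Because |xy| ≤ p and w begins with p copies of a, we have y = a^k with 1 ≤ k ≤ p.
Since 1 ≤ k ≤ p, k divides p!; set t = 1 + p!/k. Then xy^t z has p + (p!/k)·k = p + p! copies of a. Now the a-count is p+p! and (b-count)-2 = (p+p!+2)-2 = p+p!, so i+2 ≠ j fails. So xy^t z = a^{p+p!} b^{p+p!+2} ∉ L.
Contradiction. Therefore L is not regular.

a^{p+p!} b^{p+p!+2}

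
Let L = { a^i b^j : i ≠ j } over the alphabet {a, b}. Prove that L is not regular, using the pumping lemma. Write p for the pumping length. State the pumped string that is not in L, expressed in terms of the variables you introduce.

a^{p+p!} b^{p+p!}

Assume L is regular; let p be its pumping constant.
Choose w = a^p b^{p+p!}. Since p ≠ p+p!, w ∈ L; and |w| ≥ p.
The pumping lemma gives a decomposition w = xyz where |xy| ≤ p and y is nonempty.
Since the first p symbols of w are all a's and |xy| ≤ p, y lies entirely in the leading a-block: y = a^k for some k with 1 ≤ k ≤ p.
Since 1 ≤ k ≤ p, k divides p!; set t = 1 + p!/k. Then xy^t z has p + (p!/k)·k = p + p! copies of a. Now the a-count equals the b-count, so i ≠ j fails. So xy^t z = a^{p+p!} b^{p+p!} ∉ L.
Contradiction. Therefore L is not regular.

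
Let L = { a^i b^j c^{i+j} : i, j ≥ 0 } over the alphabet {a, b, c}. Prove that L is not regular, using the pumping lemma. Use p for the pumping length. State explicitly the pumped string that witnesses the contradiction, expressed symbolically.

Assume L is regular. Let p be the pumping length given by the pumping lemma.
Take w = a^p b^p c^{2p} ∈ L (with i=j=p, i+j=2p), |w| = 4p ≥ p.
Write w = xyz as guaranteed by the lemma, with |xy| ≤ p and |y| ≥ 1.
Since the first p symbols of w are all a's and |xy| ≤ p, y lies entirely in the leading a-block: y = a^k for some k with 1 ≤ k ≤ p.
Consider xy^2z = a^{p+k} b^p c^{2p}. Now the a- and b-counts sum to 2p+k, but the c-count is 2p ≠ 2p+k. So xy^2z ∉ L.
This contradicts the pumping lemma, so L is not regular.

a^{p+k} b^p c^{2p}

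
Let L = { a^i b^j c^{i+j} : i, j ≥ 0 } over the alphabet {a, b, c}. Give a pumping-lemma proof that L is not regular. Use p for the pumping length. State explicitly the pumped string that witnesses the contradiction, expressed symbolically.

a^{p+k} b^p c^{2p}

Suppose for contradiction that L is regular, and let p be the pumping length.
Take w = a^p b^p c^{2p} ∈ L (with i=j=p, i+j=2p), |w| = 4p ≥ p.
By the pumping lemma, w = xyz with |xy| ≤ p and |y| ≥ 1.
Since the first p symbols of w are all a's and |xy| ≤ p, y lies entirely in the leading a-block: y = a^k for some k with 1 ≤ k ≤ p.
Consider xy^2z = a^{p+k} b^p c^{2p}. Now the a- and b-counts sum to 2p+k, but the c-count is 2p ≠ 2p+k. So xy^2z ∉ L.
Contradiction. Therefore L is not regular.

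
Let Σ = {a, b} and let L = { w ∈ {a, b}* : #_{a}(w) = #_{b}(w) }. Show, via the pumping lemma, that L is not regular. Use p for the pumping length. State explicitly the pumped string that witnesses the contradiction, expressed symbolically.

a^{p+k} b^p

Suppose for contradiction that L is regular, and let p be the pumping length.
Choose w = a^p b^p ∈ L with |w| = 2p ≥ p.
The pumping lemma gives a decomposition w = xyz where |xy| ≤ p and |y| ≥ 1.
The first p characters of w are a's, so xy (and hence y) consists only of a's. Write y = a^k, 1 ≤ k ≤ p.
Pump with i = 2: xy^2z = a^{p+k} b^p has p+k occurrences of a but only p of b. Since k ≥ 1 the counts differ, so xy^2z ∉ L.
This is a contradiction; hence L is not regular.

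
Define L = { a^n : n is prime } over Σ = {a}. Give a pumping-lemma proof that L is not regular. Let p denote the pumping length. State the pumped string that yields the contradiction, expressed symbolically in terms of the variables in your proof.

Assume L is regular. Let p be the pumping length given by the pumping lemma.
Let q be a prime with q ≥ p+2 (infinitely many primes exist), and take w = a^q ∈ L with |w| = q ≥ p.
By the pumping lemma, w = xyz with |xy| ≤ p and |y| > 0.
Then y = a^k for some k with 1 ≤ k ≤ p.
Since 1 ≤ k ≤ p, |xz| = q-k. Pump with i = q+1: |xy^{q+1}z| = (q-k)+(q+1)k = q+qk = q(1+k), which is composite (both factors ≥ 2). So xy^{q+1}z = a^{q(1+k)} ∉ L.
Contradiction. Therefore L is not regular.

a^{q(1+k)}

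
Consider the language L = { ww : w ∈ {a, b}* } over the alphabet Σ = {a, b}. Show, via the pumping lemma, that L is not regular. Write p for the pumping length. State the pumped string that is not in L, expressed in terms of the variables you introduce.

Assume L is regular. Let p be the pumping length given by the pumping lemma.
Take w = a^p b^p a^p b^p = uu where u = a^pb^p; then w ∈ L and |w| = 4p ≥ p.
By the pumping lemma, w = xyz with |xy| ≤ p and |y| ≥ 1.
Because |xy| ≤ p and w begins with p copies of a, we have y = a^k with 1 ≤ k ≤ p.
Pump with i = 2: xy^2z = a^{p+k} b^p a^p b^p, of length 4p+k. Suppose this equals vv. The string starts with a and ends with b, so v does too; thus the boundary between the two copies of v is a b→a transition. There is exactly one such transition, at position 2p+k, so |v| = 2p+k and |vv| = 4p+2k ≠ 4p+k since k ≥ 1. So xy^2z ∉ L.
This is a contradiction; hence L is not regular.

a^{p+k} b^p a^p b^p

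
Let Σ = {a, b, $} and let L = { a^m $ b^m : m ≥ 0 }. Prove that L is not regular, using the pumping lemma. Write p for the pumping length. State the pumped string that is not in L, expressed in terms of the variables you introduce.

a^{p+k} $ b^p

Suppose for contradiction that L is regular, and let p be the pumping length.
Take w = a^p $ b^p ∈ L with |w| = 2p+1 ≥ p.
By the pumping lemma, w = xyz with |xy| ≤ p and y is nonempty.
Because |xy| ≤ p and w begins with p copies of a, we have y = a^k with 1 ≤ k ≤ p.
Pump with i = 2: xy^2z = a^{p+k} $ b^p, which would require p+k = p. But k ≥ 1, so xy^2z ∉ L.
This contradicts the pumping lemma, so L is not regular.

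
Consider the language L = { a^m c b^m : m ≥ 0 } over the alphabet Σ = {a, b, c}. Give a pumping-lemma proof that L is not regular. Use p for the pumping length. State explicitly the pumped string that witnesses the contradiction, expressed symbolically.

Suppose for contradiction that L is regular, and let p be the pumping length.
Take w = a^p c b^p ∈ L with |w| = 2p+1 ≥ p.
The pumping lemma gives a decomposition w = xyz where |xy| ≤ p and y is nonempty.
Because |xy| ≤ p and w begins with p copies of a, we have y = a^k with 1 ≤ k ≤ p.
Pump with i = 2: xy^2z = a^{p+k} c b^p, which would require p+k = p. But k ≥ 1, so xy^2z ∉ L.
This contradicts the pumping lemma, so L is not regular.

a^{p+k} c b^p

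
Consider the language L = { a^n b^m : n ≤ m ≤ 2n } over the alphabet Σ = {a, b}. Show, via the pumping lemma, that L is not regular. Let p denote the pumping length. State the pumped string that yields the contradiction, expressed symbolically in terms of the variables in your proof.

Suppose for contradiction that L is regular, and let p be the pumping length.
Take w = a^p b^p ∈ L (since p ≤ p ≤ 2p), with |w| = 2p ≥ p.
The pumping lemma gives a decomposition w = xyz where |xy| ≤ p and |y| ≥ 1.
The first p characters of w are a's, so xy (and hence y) consists only of a's. Write y = a^k, 1 ≤ k ≤ p.
Pump with i = 2: xy^2z = a^{p+k} b^p. Now n = p+k > p = m, so the condition n ≤ m fails. Thus xy^2z ∉ L.
This contradicts the pumping lemma, so L is not regular.

a^{p+k} b^p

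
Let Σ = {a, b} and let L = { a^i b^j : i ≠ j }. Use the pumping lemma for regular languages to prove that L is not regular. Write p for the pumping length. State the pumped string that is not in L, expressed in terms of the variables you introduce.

Suppose for contradiction that L is regular, and let p be the pumping length.
Choose w = a^p b^{p+p!}. Since p ≠ p+p!, w ∈ L; and |w| ≥ p.
Write w = xyz as guaranteed by the lemma, with |xy| ≤ p and |y| > 0.
Because |xy| ≤ p and w begins with p copies of a, we have y = a^k with 1 ≤ k ≤ p.
Since 1 ≤ k ≤ p, k divides p!; set t = 1 + p!/k. Then xy^t z has p + (p!/k)·k = p + p! copies of a. Now the a-count equals the b-count, so i ≠ j fails. So xy^t z = a^{p+p!} b^{p+p!} ∉ L.
This contradicts the pumping lemma, so L is not regular.

a^{p+p!} b^{p+p!}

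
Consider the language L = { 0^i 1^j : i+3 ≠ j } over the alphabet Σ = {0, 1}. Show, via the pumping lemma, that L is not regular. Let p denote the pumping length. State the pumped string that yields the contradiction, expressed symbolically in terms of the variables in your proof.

Assume L is regular; let p be its pumping constant.
Choose w = 0^p 1^{p+p!+3}. Since p ≠ (p+p!+3)-3 = p+p!, w ∈ L; and |w| ≥ p.
The pumping lemma gives a decomposition w = xyz where |xy| ≤ p and y is nonempty.
The first p characters of w are 0's, so xy (and hence y) consists only of 0's. Write y = 0^k, 1 ≤ k ≤ p.
Since 1 ≤ k ≤ p, k divides p!; set t = 1 + p!/k. Then xy^t z has p + (p!/k)·k = p + p! copies of 0. Now the 0-count is p+p! and (1-count)-3 = (p+p!+3)-3 = p+p!, so i+3 ≠ j fails. So xy^t z = 0^{p+p!} 1^{p+p!+3} ∉ L.
This is a contradiction; hence L is not regular.

0^{p+p!} 1^{p+p!+3}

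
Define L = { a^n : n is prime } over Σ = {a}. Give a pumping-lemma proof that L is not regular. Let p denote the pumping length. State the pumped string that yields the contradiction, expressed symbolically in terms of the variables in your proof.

a^{q(1+k)}

Assume L is regular; let p be its pumping constant.
Let q be a prime with q ≥ p+2 (infinitely many primes exist), and take w = a^q ∈ L with |w| = q ≥ p.
Write w = xyz as guaranteed by the lemma, with |xy| ≤ p and |y| > 0.
Then y = a^k for some k with 1 ≤ k ≤ p.
Since 1 ≤ k ≤ p, |xz| = q-k. Pump with i = q+1: |xy^{q+1}z| = (q-k)+(q+1)k = q+qk = q(1+k), which is composite (both factors ≥ 2). So xy^{q+1}z = a^{q(1+k)} ∉ L.
This is a contradiction; hence L is not regular.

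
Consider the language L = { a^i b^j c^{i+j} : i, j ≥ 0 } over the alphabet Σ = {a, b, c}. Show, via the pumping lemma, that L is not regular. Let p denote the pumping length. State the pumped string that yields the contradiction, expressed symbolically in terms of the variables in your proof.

Toward a contradiction, assume L is regular with pumping length p.
Take w = a^p b^p c^{2p} ∈ L (with i=j=p, i+j=2p), |w| = 4p ≥ p.
Write w = xyz as guaranteed by the lemma, with |xy| ≤ p and |y| > 0.
The first p characters of w are a's, so xy (and hence y) consists only of a's. Write y = a^k, 1 ≤ k ≤ p.
Consider xy^2z = a^{p+k} b^p c^{2p}. Now the a- and b-counts sum to 2p+k, but the c-count is 2p ≠ 2p+k. So xy^2z ∉ L.
This contradicts the pumping lemma, so L is not regular.

a^{p+k} b^p c^{2p}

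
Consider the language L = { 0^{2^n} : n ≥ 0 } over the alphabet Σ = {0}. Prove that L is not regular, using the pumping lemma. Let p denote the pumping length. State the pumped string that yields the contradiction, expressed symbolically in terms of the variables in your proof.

Assume L is regular; let p be its pumping constant.
Take w = 0^{2^p} ∈ L with |w| = 2^p ≥ p.
The pumping lemma gives a decomposition w = xyz where |xy| ≤ p and |y| ≥ 1.
Then y = 0^k for some k with 1 ≤ k ≤ p.
Pump with i = 2: xy^2z = 0^{2^p+k}. Since 1 ≤ k ≤ p < 2^p, we have 2^p < 2^p+k < 2^{p+1}, so 2^p+k is not a power of 2. So xy^2z ∉ L.
This contradicts the pumping lemma, so L is not regular.

0^{2^p+k}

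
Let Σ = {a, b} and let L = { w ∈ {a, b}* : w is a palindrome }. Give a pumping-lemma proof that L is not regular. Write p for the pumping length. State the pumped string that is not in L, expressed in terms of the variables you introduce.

Assume L is regular. Let p be the pumping length given by the pumping lemma.
Take w = a^p b a^p, a palindrome of length 2p+1 ≥ p.
Write w = xyz as guaranteed by the lemma, with |xy| ≤ p and |y| ≥ 1.
Since the first p symbols of w are all a's and |xy| ≤ p, y lies entirely in the leading a-block: y = a^k for some k with 1 ≤ k ≤ p.
Pump with i = 2: xy^2z = a^{p+k} b a^p. Its reverse is a^p b a^{p+k}, which differs from xy^2z since k ≥ 1. So xy^2z is not a palindrome and xy^2z ∉ L.
This contradicts the pumping lemma, so L is not regular.

a^{p+k} b a^p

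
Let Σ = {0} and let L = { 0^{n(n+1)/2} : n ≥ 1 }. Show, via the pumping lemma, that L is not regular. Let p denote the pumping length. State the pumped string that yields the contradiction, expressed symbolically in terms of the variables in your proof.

0^{p(p+1)/2+k}

Assume L is regular; let p be its pumping constant.
Take w = 0^{p(p+1)/2} ∈ L with |w| = p(p+1)/2 ≥ p.
By the pumping lemma, w = xyz with |xy| ≤ p and |y| ≥ 1.
Then y = 0^k for some k with 1 ≤ k ≤ p.
Pump with i = 2: xy^2z = 0^{p(p+1)/2+k}. Since 1 ≤ k ≤ p, p(p+1)/2 < p(p+1)/2+k ≤ p(p+1)/2+p < (p+1)(p+2)/2, so p(p+1)/2+k is strictly between consecutive triangular numbers. So xy^2z ∉ L.
This contradicts the pumping lemma, so L is not regular.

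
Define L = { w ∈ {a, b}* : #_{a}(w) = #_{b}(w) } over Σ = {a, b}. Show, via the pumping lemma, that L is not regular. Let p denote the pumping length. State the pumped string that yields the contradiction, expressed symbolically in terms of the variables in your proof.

Assume L is regular; let p be its pumping constant.
Choose w = a^p b^p ∈ L with |w| = 2p ≥ p.
Write w = xyz as guaranteed by the lemma, with |xy| ≤ p and y is nonempty.
Since the first p symbols of w are all a's and |xy| ≤ p, y lies entirely in the leading a-block: y = a^k for some k with 1 ≤ k ≤ p.
Pump with i = 2: xy^2z = a^{p+k} b^p has p+k occurrences of a but only p of b. Since k ≥ 1 the counts differ, so xy^2z ∉ L.
This is a contradiction; hence L is not regular.

a^{p+k} b^p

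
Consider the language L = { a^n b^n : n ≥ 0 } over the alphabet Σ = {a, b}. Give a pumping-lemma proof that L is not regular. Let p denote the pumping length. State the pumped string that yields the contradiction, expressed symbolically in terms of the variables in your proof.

Suppose for contradiction that L is regular, and let p be the pumping length.
Choose w = a^p b^p, which is in L with |w| = 2p ≥ p.
The pumping lemma gives a decomposition w = xyz where |xy| ≤ p and |y| > 0.
Since the first p symbols of w are all a's and |xy| ≤ p, y lies entirely in the leading a-block: y = a^k for some k with 1 ≤ k ≤ p.
Pump with i = 2: xy^2z = a^{p+k} b^p. For this to lie in L we would need p = p+k, which forces k = 0. But k ≥ 1, so xy^2z ∉ L.
This is a contradiction; hence L is not regular.

a^{p+k} b^p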